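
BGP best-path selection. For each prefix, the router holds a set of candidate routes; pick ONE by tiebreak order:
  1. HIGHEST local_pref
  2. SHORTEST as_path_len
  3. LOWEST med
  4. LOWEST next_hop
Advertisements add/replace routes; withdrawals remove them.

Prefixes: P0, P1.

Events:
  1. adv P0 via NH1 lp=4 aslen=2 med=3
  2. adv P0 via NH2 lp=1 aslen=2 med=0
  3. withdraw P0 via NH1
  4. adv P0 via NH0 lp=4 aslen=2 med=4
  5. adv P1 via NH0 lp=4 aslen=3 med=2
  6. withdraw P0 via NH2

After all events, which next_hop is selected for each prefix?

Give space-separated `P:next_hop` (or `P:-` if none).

Answer: P0:NH0 P1:NH0

Derivation:
Op 1: best P0=NH1 P1=-
Op 2: best P0=NH1 P1=-
Op 3: best P0=NH2 P1=-
Op 4: best P0=NH0 P1=-
Op 5: best P0=NH0 P1=NH0
Op 6: best P0=NH0 P1=NH0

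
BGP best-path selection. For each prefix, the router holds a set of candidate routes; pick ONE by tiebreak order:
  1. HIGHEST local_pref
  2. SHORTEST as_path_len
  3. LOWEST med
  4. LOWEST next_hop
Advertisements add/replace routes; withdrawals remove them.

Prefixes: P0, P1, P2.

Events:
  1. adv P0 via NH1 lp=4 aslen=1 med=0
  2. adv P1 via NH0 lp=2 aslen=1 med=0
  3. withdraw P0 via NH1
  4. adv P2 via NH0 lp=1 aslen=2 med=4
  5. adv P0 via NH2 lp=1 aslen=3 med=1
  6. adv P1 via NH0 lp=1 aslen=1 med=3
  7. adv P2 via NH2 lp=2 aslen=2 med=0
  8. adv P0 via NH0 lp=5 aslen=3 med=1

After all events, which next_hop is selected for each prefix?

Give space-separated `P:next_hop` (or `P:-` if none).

Op 1: best P0=NH1 P1=- P2=-
Op 2: best P0=NH1 P1=NH0 P2=-
Op 3: best P0=- P1=NH0 P2=-
Op 4: best P0=- P1=NH0 P2=NH0
Op 5: best P0=NH2 P1=NH0 P2=NH0
Op 6: best P0=NH2 P1=NH0 P2=NH0
Op 7: best P0=NH2 P1=NH0 P2=NH2
Op 8: best P0=NH0 P1=NH0 P2=NH2

Answer: P0:NH0 P1:NH0 P2:NH2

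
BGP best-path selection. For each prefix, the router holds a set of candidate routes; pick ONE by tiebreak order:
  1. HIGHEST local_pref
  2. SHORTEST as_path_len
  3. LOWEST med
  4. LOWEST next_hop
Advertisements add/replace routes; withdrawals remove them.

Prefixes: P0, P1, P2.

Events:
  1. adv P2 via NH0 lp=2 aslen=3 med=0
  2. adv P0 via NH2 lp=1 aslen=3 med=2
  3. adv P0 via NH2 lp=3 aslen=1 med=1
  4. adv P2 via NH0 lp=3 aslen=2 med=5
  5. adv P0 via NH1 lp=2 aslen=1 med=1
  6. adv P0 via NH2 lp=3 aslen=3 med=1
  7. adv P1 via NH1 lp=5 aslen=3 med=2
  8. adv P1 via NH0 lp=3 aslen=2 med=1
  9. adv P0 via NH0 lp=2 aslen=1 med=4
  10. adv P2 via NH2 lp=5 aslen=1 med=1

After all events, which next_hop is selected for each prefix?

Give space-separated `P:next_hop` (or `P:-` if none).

Op 1: best P0=- P1=- P2=NH0
Op 2: best P0=NH2 P1=- P2=NH0
Op 3: best P0=NH2 P1=- P2=NH0
Op 4: best P0=NH2 P1=- P2=NH0
Op 5: best P0=NH2 P1=- P2=NH0
Op 6: best P0=NH2 P1=- P2=NH0
Op 7: best P0=NH2 P1=NH1 P2=NH0
Op 8: best P0=NH2 P1=NH1 P2=NH0
Op 9: best P0=NH2 P1=NH1 P2=NH0
Op 10: best P0=NH2 P1=NH1 P2=NH2

Answer: P0:NH2 P1:NH1 P2:NH2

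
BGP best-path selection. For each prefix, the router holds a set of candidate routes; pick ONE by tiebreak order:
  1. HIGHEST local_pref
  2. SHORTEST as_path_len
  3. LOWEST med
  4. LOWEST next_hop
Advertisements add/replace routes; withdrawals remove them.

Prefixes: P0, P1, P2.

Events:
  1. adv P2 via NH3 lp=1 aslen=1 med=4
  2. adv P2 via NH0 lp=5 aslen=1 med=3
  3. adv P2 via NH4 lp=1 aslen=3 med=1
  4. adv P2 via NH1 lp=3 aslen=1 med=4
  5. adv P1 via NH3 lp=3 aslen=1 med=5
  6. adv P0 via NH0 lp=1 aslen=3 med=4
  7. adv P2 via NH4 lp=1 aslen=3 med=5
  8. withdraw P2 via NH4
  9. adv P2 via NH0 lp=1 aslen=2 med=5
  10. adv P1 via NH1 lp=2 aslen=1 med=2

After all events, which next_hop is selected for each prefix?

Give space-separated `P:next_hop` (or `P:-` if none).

Answer: P0:NH0 P1:NH3 P2:NH1

Derivation:
Op 1: best P0=- P1=- P2=NH3
Op 2: best P0=- P1=- P2=NH0
Op 3: best P0=- P1=- P2=NH0
Op 4: best P0=- P1=- P2=NH0
Op 5: best P0=- P1=NH3 P2=NH0
Op 6: best P0=NH0 P1=NH3 P2=NH0
Op 7: best P0=NH0 P1=NH3 P2=NH0
Op 8: best P0=NH0 P1=NH3 P2=NH0
Op 9: best P0=NH0 P1=NH3 P2=NH1
Op 10: best P0=NH0 P1=NH3 P2=NH1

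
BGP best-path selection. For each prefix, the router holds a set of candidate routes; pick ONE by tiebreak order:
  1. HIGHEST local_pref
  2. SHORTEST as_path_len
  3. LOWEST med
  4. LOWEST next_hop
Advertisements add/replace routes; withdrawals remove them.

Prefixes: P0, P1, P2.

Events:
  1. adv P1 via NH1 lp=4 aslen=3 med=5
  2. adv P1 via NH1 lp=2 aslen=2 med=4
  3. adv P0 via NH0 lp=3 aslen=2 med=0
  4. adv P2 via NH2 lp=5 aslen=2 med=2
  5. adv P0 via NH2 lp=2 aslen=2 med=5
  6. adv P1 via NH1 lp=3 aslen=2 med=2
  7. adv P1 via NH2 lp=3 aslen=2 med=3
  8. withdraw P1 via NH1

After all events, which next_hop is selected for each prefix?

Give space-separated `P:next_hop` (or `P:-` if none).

Answer: P0:NH0 P1:NH2 P2:NH2

Derivation:
Op 1: best P0=- P1=NH1 P2=-
Op 2: best P0=- P1=NH1 P2=-
Op 3: best P0=NH0 P1=NH1 P2=-
Op 4: best P0=NH0 P1=NH1 P2=NH2
Op 5: best P0=NH0 P1=NH1 P2=NH2
Op 6: best P0=NH0 P1=NH1 P2=NH2
Op 7: best P0=NH0 P1=NH1 P2=NH2
Op 8: best P0=NH0 P1=NH2 P2=NH2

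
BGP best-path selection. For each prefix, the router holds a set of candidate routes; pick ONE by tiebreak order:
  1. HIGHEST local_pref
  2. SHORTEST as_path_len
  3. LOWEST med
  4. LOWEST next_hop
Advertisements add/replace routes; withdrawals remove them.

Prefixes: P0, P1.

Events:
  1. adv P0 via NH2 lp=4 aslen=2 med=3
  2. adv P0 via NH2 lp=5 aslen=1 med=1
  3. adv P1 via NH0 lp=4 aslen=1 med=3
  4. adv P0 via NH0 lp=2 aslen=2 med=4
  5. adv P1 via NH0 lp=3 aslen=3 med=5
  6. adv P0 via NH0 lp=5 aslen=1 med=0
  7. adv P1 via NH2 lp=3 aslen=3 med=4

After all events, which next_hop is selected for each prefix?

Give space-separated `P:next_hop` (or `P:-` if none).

Answer: P0:NH0 P1:NH2

Derivation:
Op 1: best P0=NH2 P1=-
Op 2: best P0=NH2 P1=-
Op 3: best P0=NH2 P1=NH0
Op 4: best P0=NH2 P1=NH0
Op 5: best P0=NH2 P1=NH0
Op 6: best P0=NH0 P1=NH0
Op 7: best P0=NH0 P1=NH2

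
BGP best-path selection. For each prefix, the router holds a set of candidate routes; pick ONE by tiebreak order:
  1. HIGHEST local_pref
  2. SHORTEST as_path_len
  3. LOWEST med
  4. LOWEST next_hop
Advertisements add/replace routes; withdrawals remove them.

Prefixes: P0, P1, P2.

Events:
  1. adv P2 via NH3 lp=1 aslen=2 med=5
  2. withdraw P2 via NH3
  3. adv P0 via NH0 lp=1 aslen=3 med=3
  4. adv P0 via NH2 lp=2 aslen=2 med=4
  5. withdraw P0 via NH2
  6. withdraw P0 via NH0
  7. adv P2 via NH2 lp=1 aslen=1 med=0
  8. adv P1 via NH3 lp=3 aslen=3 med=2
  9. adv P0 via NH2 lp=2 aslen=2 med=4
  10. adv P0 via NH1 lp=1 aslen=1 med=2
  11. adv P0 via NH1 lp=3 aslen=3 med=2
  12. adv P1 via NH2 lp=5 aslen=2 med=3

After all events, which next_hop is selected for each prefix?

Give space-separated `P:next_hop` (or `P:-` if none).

Answer: P0:NH1 P1:NH2 P2:NH2

Derivation:
Op 1: best P0=- P1=- P2=NH3
Op 2: best P0=- P1=- P2=-
Op 3: best P0=NH0 P1=- P2=-
Op 4: best P0=NH2 P1=- P2=-
Op 5: best P0=NH0 P1=- P2=-
Op 6: best P0=- P1=- P2=-
Op 7: best P0=- P1=- P2=NH2
Op 8: best P0=- P1=NH3 P2=NH2
Op 9: best P0=NH2 P1=NH3 P2=NH2
Op 10: best P0=NH2 P1=NH3 P2=NH2
Op 11: best P0=NH1 P1=NH3 P2=NH2
Op 12: best P0=NH1 P1=NH2 P2=NH2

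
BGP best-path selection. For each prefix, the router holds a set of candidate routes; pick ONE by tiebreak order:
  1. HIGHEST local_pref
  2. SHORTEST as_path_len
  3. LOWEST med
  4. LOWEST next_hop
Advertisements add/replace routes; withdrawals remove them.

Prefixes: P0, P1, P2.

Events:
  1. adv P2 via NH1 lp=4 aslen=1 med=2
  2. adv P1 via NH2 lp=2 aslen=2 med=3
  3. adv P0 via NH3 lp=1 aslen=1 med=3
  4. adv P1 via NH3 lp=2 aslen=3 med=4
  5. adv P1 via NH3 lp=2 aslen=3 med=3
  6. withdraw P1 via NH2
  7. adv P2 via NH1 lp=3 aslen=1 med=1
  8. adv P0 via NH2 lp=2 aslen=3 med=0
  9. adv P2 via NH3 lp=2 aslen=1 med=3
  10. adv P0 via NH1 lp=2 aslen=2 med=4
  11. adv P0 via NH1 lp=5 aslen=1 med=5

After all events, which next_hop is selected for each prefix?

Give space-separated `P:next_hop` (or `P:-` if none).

Op 1: best P0=- P1=- P2=NH1
Op 2: best P0=- P1=NH2 P2=NH1
Op 3: best P0=NH3 P1=NH2 P2=NH1
Op 4: best P0=NH3 P1=NH2 P2=NH1
Op 5: best P0=NH3 P1=NH2 P2=NH1
Op 6: best P0=NH3 P1=NH3 P2=NH1
Op 7: best P0=NH3 P1=NH3 P2=NH1
Op 8: best P0=NH2 P1=NH3 P2=NH1
Op 9: best P0=NH2 P1=NH3 P2=NH1
Op 10: best P0=NH1 P1=NH3 P2=NH1
Op 11: best P0=NH1 P1=NH3 P2=NH1

Answer: P0:NH1 P1:NH3 P2:NH1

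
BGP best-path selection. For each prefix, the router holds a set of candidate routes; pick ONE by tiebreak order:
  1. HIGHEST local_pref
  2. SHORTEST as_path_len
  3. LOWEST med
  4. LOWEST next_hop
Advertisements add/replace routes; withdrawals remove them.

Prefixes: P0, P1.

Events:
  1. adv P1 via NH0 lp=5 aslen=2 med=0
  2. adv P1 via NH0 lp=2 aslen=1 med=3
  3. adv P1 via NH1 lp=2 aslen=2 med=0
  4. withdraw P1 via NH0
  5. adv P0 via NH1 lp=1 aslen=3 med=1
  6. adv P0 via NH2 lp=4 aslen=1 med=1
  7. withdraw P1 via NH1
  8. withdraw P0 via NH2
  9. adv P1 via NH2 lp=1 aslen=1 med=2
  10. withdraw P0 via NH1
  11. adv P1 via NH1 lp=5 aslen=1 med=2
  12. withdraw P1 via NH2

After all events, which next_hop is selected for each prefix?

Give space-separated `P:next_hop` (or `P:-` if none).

Answer: P0:- P1:NH1

Derivation:
Op 1: best P0=- P1=NH0
Op 2: best P0=- P1=NH0
Op 3: best P0=- P1=NH0
Op 4: best P0=- P1=NH1
Op 5: best P0=NH1 P1=NH1
Op 6: best P0=NH2 P1=NH1
Op 7: best P0=NH2 P1=-
Op 8: best P0=NH1 P1=-
Op 9: best P0=NH1 P1=NH2
Op 10: best P0=- P1=NH2
Op 11: best P0=- P1=NH1
Op 12: best P0=- P1=NH1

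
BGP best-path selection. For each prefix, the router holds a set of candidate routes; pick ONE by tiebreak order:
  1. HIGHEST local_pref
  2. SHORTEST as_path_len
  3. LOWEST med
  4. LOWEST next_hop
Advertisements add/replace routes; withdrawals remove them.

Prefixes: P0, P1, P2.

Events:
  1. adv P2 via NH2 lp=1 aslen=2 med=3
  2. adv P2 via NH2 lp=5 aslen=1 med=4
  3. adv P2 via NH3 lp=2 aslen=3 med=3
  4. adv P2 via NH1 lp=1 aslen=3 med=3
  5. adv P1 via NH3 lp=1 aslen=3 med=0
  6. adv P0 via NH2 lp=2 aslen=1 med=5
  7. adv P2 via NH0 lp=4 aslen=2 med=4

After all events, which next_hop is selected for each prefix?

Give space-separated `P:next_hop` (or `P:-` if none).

Answer: P0:NH2 P1:NH3 P2:NH2

Derivation:
Op 1: best P0=- P1=- P2=NH2
Op 2: best P0=- P1=- P2=NH2
Op 3: best P0=- P1=- P2=NH2
Op 4: best P0=- P1=- P2=NH2
Op 5: best P0=- P1=NH3 P2=NH2
Op 6: best P0=NH2 P1=NH3 P2=NH2
Op 7: best P0=NH2 P1=NH3 P2=NH2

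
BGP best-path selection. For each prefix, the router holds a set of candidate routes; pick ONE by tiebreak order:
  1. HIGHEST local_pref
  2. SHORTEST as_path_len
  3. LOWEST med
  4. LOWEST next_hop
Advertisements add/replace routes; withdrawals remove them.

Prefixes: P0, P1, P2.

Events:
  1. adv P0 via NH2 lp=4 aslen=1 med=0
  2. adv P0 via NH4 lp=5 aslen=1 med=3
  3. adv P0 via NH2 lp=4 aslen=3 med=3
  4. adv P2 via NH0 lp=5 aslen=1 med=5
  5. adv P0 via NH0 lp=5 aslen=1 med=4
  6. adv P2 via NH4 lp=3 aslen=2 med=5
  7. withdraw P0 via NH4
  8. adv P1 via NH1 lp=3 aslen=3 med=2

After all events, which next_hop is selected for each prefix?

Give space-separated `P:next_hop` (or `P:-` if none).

Op 1: best P0=NH2 P1=- P2=-
Op 2: best P0=NH4 P1=- P2=-
Op 3: best P0=NH4 P1=- P2=-
Op 4: best P0=NH4 P1=- P2=NH0
Op 5: best P0=NH4 P1=- P2=NH0
Op 6: best P0=NH4 P1=- P2=NH0
Op 7: best P0=NH0 P1=- P2=NH0
Op 8: best P0=NH0 P1=NH1 P2=NH0

Answer: P0:NH0 P1:NH1 P2:NH0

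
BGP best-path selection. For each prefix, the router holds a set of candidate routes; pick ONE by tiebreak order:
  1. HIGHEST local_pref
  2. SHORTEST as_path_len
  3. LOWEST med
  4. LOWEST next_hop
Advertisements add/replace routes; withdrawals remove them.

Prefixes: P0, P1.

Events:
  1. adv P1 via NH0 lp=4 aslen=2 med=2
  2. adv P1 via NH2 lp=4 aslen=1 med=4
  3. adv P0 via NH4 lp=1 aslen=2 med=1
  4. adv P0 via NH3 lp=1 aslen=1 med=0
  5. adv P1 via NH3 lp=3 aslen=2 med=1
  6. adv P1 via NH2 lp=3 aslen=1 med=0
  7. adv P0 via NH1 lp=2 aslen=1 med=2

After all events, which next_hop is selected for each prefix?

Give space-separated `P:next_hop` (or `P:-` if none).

Answer: P0:NH1 P1:NH0

Derivation:
Op 1: best P0=- P1=NH0
Op 2: best P0=- P1=NH2
Op 3: best P0=NH4 P1=NH2
Op 4: best P0=NH3 P1=NH2
Op 5: best P0=NH3 P1=NH2
Op 6: best P0=NH3 P1=NH0
Op 7: best P0=NH1 P1=NH0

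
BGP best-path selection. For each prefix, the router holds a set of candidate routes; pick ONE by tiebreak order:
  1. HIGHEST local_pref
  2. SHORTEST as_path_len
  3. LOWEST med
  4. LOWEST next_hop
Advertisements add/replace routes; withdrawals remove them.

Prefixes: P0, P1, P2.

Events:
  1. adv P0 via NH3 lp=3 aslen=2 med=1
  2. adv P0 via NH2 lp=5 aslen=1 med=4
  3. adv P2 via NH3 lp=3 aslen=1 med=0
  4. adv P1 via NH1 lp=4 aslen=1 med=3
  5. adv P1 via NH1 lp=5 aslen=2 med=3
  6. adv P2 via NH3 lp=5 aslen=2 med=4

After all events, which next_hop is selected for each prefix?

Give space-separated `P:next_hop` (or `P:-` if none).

Op 1: best P0=NH3 P1=- P2=-
Op 2: best P0=NH2 P1=- P2=-
Op 3: best P0=NH2 P1=- P2=NH3
Op 4: best P0=NH2 P1=NH1 P2=NH3
Op 5: best P0=NH2 P1=NH1 P2=NH3
Op 6: best P0=NH2 P1=NH1 P2=NH3

Answer: P0:NH2 P1:NH1 P2:NH3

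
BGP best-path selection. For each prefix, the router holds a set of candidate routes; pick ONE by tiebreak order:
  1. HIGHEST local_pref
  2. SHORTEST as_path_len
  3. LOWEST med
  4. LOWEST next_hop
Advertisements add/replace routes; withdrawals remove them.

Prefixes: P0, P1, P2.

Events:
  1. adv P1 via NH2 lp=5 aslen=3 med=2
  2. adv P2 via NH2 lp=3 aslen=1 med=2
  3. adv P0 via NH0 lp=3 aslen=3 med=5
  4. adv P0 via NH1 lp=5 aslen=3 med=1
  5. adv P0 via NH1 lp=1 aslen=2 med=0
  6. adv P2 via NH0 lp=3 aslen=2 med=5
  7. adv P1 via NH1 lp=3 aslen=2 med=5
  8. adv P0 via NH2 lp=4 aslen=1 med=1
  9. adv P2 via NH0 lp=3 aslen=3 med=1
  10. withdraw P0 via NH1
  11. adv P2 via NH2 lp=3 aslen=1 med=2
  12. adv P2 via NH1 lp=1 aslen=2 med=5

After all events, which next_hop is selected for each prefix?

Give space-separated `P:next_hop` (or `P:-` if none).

Answer: P0:NH2 P1:NH2 P2:NH2

Derivation:
Op 1: best P0=- P1=NH2 P2=-
Op 2: best P0=- P1=NH2 P2=NH2
Op 3: best P0=NH0 P1=NH2 P2=NH2
Op 4: best P0=NH1 P1=NH2 P2=NH2
Op 5: best P0=NH0 P1=NH2 P2=NH2
Op 6: best P0=NH0 P1=NH2 P2=NH2
Op 7: best P0=NH0 P1=NH2 P2=NH2
Op 8: best P0=NH2 P1=NH2 P2=NH2
Op 9: best P0=NH2 P1=NH2 P2=NH2
Op 10: best P0=NH2 P1=NH2 P2=NH2
Op 11: best P0=NH2 P1=NH2 P2=NH2
Op 12: best P0=NH2 P1=NH2 P2=NH2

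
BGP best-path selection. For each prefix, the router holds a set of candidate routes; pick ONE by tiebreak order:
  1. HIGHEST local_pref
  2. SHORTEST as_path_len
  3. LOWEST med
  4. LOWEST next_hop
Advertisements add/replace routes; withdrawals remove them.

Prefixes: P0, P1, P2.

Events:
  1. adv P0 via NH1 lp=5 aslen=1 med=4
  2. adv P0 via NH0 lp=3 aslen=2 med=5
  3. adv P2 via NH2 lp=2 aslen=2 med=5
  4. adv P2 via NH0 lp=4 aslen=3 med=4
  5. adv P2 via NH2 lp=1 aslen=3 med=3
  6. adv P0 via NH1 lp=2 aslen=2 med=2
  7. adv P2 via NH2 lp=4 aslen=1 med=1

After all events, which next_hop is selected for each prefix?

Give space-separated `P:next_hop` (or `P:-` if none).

Answer: P0:NH0 P1:- P2:NH2

Derivation:
Op 1: best P0=NH1 P1=- P2=-
Op 2: best P0=NH1 P1=- P2=-
Op 3: best P0=NH1 P1=- P2=NH2
Op 4: best P0=NH1 P1=- P2=NH0
Op 5: best P0=NH1 P1=- P2=NH0
Op 6: best P0=NH0 P1=- P2=NH0
Op 7: best P0=NH0 P1=- P2=NH2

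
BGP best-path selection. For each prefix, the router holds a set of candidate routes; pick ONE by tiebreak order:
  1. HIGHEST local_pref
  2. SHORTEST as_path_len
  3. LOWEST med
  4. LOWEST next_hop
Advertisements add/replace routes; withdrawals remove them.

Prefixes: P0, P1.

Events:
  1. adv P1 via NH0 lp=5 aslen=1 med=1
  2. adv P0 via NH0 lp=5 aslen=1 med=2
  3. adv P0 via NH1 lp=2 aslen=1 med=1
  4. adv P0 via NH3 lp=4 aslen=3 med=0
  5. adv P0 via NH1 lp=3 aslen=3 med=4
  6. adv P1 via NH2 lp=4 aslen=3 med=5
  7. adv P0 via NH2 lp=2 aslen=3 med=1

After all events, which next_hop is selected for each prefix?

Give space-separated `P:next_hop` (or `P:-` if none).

Op 1: best P0=- P1=NH0
Op 2: best P0=NH0 P1=NH0
Op 3: best P0=NH0 P1=NH0
Op 4: best P0=NH0 P1=NH0
Op 5: best P0=NH0 P1=NH0
Op 6: best P0=NH0 P1=NH0
Op 7: best P0=NH0 P1=NH0

Answer: P0:NH0 P1:NH0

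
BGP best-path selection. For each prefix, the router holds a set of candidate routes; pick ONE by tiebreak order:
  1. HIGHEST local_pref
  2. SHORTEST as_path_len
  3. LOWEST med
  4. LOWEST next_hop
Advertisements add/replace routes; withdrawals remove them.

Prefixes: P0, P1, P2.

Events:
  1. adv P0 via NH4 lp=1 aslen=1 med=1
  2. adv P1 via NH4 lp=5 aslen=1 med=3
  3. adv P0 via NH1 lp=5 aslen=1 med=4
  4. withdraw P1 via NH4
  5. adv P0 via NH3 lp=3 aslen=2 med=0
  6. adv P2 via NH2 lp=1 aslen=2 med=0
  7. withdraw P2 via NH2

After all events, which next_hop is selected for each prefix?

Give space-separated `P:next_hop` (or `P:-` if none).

Op 1: best P0=NH4 P1=- P2=-
Op 2: best P0=NH4 P1=NH4 P2=-
Op 3: best P0=NH1 P1=NH4 P2=-
Op 4: best P0=NH1 P1=- P2=-
Op 5: best P0=NH1 P1=- P2=-
Op 6: best P0=NH1 P1=- P2=NH2
Op 7: best P0=NH1 P1=- P2=-

Answer: P0:NH1 P1:- P2:-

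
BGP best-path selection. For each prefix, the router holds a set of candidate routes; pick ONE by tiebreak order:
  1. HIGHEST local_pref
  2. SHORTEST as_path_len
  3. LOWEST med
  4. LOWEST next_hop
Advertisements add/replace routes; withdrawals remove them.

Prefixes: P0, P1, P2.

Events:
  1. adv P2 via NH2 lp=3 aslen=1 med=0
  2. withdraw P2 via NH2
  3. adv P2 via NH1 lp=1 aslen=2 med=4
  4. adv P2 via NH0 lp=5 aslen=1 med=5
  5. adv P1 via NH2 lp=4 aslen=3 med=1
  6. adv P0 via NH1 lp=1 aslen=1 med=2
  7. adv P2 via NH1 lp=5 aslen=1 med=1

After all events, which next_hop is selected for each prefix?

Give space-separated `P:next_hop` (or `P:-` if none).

Answer: P0:NH1 P1:NH2 P2:NH1

Derivation:
Op 1: best P0=- P1=- P2=NH2
Op 2: best P0=- P1=- P2=-
Op 3: best P0=- P1=- P2=NH1
Op 4: best P0=- P1=- P2=NH0
Op 5: best P0=- P1=NH2 P2=NH0
Op 6: best P0=NH1 P1=NH2 P2=NH0
Op 7: best P0=NH1 P1=NH2 P2=NH1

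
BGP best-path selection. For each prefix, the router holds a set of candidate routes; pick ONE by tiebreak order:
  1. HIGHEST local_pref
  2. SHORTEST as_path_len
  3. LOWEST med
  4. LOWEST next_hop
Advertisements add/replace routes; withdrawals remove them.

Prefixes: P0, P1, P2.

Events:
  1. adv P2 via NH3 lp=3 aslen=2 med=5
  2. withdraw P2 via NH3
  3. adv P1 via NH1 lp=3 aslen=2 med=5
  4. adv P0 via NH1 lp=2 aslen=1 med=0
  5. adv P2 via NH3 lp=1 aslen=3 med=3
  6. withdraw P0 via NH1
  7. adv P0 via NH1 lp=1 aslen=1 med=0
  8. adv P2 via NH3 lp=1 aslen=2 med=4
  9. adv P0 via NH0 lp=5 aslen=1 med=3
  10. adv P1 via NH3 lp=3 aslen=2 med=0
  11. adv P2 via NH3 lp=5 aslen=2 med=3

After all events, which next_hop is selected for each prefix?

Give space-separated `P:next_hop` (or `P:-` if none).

Op 1: best P0=- P1=- P2=NH3
Op 2: best P0=- P1=- P2=-
Op 3: best P0=- P1=NH1 P2=-
Op 4: best P0=NH1 P1=NH1 P2=-
Op 5: best P0=NH1 P1=NH1 P2=NH3
Op 6: best P0=- P1=NH1 P2=NH3
Op 7: best P0=NH1 P1=NH1 P2=NH3
Op 8: best P0=NH1 P1=NH1 P2=NH3
Op 9: best P0=NH0 P1=NH1 P2=NH3
Op 10: best P0=NH0 P1=NH3 P2=NH3
Op 11: best P0=NH0 P1=NH3 P2=NH3

Answer: P0:NH0 P1:NH3 P2:NH3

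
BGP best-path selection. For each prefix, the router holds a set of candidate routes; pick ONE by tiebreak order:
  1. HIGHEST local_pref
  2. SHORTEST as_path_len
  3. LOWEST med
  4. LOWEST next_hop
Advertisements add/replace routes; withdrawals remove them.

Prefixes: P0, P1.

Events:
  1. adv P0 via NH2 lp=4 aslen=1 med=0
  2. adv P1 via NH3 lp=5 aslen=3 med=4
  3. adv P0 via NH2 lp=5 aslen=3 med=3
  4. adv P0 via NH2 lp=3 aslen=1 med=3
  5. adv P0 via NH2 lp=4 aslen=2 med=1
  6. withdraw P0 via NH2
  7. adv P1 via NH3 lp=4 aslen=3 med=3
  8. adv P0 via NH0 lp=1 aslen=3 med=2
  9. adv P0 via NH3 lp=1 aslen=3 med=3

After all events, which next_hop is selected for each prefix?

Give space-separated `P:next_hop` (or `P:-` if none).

Op 1: best P0=NH2 P1=-
Op 2: best P0=NH2 P1=NH3
Op 3: best P0=NH2 P1=NH3
Op 4: best P0=NH2 P1=NH3
Op 5: best P0=NH2 P1=NH3
Op 6: best P0=- P1=NH3
Op 7: best P0=- P1=NH3
Op 8: best P0=NH0 P1=NH3
Op 9: best P0=NH0 P1=NH3

Answer: P0:NH0 P1:NH3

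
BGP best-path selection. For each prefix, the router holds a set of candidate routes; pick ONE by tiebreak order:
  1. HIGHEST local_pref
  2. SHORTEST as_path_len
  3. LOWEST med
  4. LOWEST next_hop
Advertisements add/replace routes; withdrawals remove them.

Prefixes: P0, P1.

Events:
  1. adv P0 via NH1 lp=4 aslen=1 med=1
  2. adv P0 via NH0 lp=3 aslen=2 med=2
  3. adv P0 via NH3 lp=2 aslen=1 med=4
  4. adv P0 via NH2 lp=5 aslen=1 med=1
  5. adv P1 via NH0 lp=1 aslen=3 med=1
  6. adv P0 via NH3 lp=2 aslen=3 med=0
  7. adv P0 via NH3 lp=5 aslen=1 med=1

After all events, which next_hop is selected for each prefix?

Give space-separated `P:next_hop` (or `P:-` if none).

Op 1: best P0=NH1 P1=-
Op 2: best P0=NH1 P1=-
Op 3: best P0=NH1 P1=-
Op 4: best P0=NH2 P1=-
Op 5: best P0=NH2 P1=NH0
Op 6: best P0=NH2 P1=NH0
Op 7: best P0=NH2 P1=NH0

Answer: P0:NH2 P1:NH0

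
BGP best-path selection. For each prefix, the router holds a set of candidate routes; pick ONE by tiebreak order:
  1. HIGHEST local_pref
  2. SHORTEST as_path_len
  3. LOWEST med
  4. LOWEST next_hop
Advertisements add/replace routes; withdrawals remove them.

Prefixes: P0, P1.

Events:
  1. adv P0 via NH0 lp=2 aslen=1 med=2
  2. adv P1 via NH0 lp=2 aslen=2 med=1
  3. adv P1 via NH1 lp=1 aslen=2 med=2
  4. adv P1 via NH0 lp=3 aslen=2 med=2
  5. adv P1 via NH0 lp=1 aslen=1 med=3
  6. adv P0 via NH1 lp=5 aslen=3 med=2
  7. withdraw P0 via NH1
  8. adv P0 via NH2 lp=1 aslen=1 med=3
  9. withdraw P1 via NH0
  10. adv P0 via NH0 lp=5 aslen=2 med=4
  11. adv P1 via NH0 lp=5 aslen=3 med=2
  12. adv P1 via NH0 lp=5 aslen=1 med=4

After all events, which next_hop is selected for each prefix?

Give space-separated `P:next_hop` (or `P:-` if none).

Op 1: best P0=NH0 P1=-
Op 2: best P0=NH0 P1=NH0
Op 3: best P0=NH0 P1=NH0
Op 4: best P0=NH0 P1=NH0
Op 5: best P0=NH0 P1=NH0
Op 6: best P0=NH1 P1=NH0
Op 7: best P0=NH0 P1=NH0
Op 8: best P0=NH0 P1=NH0
Op 9: best P0=NH0 P1=NH1
Op 10: best P0=NH0 P1=NH1
Op 11: best P0=NH0 P1=NH0
Op 12: best P0=NH0 P1=NH0

Answer: P0:NH0 P1:NH0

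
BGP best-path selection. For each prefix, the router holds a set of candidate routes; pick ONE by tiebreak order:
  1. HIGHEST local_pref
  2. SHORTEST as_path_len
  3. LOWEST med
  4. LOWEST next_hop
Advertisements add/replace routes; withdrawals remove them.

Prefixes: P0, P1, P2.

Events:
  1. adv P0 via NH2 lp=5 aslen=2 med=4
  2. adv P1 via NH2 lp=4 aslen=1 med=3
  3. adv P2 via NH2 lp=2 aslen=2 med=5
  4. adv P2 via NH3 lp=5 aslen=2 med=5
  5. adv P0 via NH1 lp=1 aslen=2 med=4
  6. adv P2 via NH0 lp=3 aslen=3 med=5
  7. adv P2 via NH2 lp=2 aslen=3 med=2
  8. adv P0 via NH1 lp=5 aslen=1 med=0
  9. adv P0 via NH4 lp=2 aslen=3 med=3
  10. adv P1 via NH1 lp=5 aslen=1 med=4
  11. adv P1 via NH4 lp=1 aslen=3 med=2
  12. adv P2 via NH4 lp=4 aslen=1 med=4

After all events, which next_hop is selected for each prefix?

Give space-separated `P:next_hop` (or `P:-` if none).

Op 1: best P0=NH2 P1=- P2=-
Op 2: best P0=NH2 P1=NH2 P2=-
Op 3: best P0=NH2 P1=NH2 P2=NH2
Op 4: best P0=NH2 P1=NH2 P2=NH3
Op 5: best P0=NH2 P1=NH2 P2=NH3
Op 6: best P0=NH2 P1=NH2 P2=NH3
Op 7: best P0=NH2 P1=NH2 P2=NH3
Op 8: best P0=NH1 P1=NH2 P2=NH3
Op 9: best P0=NH1 P1=NH2 P2=NH3
Op 10: best P0=NH1 P1=NH1 P2=NH3
Op 11: best P0=NH1 P1=NH1 P2=NH3
Op 12: best P0=NH1 P1=NH1 P2=NH3

Answer: P0:NH1 P1:NH1 P2:NH3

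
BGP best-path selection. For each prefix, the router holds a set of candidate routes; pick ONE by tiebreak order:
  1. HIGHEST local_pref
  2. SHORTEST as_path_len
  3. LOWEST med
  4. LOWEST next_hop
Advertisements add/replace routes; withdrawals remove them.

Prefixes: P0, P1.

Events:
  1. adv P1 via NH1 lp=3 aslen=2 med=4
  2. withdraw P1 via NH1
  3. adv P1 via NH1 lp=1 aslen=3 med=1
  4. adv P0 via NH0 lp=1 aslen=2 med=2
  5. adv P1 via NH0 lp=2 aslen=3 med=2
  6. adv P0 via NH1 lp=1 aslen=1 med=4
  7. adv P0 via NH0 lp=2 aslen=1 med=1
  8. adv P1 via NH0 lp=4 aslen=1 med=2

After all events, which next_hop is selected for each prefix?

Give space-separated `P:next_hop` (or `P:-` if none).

Op 1: best P0=- P1=NH1
Op 2: best P0=- P1=-
Op 3: best P0=- P1=NH1
Op 4: best P0=NH0 P1=NH1
Op 5: best P0=NH0 P1=NH0
Op 6: best P0=NH1 P1=NH0
Op 7: best P0=NH0 P1=NH0
Op 8: best P0=NH0 P1=NH0

Answer: P0:NH0 P1:NH0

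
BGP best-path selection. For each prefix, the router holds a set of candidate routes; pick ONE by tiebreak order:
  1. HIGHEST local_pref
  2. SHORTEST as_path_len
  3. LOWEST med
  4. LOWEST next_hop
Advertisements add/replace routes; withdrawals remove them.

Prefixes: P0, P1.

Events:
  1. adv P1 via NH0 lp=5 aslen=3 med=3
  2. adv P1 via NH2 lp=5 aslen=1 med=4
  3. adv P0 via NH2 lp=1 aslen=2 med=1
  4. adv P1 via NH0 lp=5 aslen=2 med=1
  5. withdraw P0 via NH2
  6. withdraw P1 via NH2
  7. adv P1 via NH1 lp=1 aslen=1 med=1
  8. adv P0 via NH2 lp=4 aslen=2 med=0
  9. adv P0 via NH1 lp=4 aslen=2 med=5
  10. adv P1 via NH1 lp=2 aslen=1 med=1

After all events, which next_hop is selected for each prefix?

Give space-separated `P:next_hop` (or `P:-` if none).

Op 1: best P0=- P1=NH0
Op 2: best P0=- P1=NH2
Op 3: best P0=NH2 P1=NH2
Op 4: best P0=NH2 P1=NH2
Op 5: best P0=- P1=NH2
Op 6: best P0=- P1=NH0
Op 7: best P0=- P1=NH0
Op 8: best P0=NH2 P1=NH0
Op 9: best P0=NH2 P1=NH0
Op 10: best P0=NH2 P1=NH0

Answer: P0:NH2 P1:NH0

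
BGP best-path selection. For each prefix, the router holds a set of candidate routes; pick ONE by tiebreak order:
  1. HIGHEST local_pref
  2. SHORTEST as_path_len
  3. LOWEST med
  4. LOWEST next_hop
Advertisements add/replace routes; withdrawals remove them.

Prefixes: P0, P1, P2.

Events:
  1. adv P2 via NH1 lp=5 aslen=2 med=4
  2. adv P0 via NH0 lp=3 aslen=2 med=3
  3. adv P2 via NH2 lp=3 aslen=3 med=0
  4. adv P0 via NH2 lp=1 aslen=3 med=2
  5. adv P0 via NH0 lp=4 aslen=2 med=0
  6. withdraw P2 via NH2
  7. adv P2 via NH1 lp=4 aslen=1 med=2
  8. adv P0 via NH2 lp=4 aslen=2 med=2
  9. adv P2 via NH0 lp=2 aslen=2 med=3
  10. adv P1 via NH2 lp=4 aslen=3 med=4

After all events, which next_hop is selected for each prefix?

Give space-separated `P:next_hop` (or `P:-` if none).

Op 1: best P0=- P1=- P2=NH1
Op 2: best P0=NH0 P1=- P2=NH1
Op 3: best P0=NH0 P1=- P2=NH1
Op 4: best P0=NH0 P1=- P2=NH1
Op 5: best P0=NH0 P1=- P2=NH1
Op 6: best P0=NH0 P1=- P2=NH1
Op 7: best P0=NH0 P1=- P2=NH1
Op 8: best P0=NH0 P1=- P2=NH1
Op 9: best P0=NH0 P1=- P2=NH1
Op 10: best P0=NH0 P1=NH2 P2=NH1

Answer: P0:NH0 P1:NH2 P2:NH1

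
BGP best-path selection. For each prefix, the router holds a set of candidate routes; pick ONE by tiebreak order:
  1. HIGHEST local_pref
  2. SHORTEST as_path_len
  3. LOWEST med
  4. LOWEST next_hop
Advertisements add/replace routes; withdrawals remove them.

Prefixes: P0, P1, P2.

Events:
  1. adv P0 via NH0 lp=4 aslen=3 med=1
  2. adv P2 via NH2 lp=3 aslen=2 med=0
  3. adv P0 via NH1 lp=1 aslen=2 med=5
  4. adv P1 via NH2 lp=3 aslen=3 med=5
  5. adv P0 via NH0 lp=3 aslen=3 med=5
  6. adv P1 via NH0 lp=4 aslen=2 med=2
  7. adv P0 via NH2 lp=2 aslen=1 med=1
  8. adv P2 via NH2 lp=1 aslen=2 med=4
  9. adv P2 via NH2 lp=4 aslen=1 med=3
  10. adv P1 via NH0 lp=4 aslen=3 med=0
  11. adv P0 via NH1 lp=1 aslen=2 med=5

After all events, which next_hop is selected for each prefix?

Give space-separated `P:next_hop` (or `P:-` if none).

Op 1: best P0=NH0 P1=- P2=-
Op 2: best P0=NH0 P1=- P2=NH2
Op 3: best P0=NH0 P1=- P2=NH2
Op 4: best P0=NH0 P1=NH2 P2=NH2
Op 5: best P0=NH0 P1=NH2 P2=NH2
Op 6: best P0=NH0 P1=NH0 P2=NH2
Op 7: best P0=NH0 P1=NH0 P2=NH2
Op 8: best P0=NH0 P1=NH0 P2=NH2
Op 9: best P0=NH0 P1=NH0 P2=NH2
Op 10: best P0=NH0 P1=NH0 P2=NH2
Op 11: best P0=NH0 P1=NH0 P2=NH2

Answer: P0:NH0 P1:NH0 P2:NH2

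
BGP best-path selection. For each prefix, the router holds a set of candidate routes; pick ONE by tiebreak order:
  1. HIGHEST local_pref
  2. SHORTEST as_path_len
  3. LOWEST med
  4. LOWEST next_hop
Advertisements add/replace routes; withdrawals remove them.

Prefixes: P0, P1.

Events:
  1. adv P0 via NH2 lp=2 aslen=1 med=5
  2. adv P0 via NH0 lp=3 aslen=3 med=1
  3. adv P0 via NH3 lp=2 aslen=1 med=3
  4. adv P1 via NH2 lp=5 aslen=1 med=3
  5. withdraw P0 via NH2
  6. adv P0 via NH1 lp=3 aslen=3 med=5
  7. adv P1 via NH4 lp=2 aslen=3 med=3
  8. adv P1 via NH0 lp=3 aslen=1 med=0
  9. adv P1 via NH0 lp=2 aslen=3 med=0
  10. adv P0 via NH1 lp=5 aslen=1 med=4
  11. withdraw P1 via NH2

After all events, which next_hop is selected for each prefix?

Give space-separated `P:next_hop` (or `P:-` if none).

Op 1: best P0=NH2 P1=-
Op 2: best P0=NH0 P1=-
Op 3: best P0=NH0 P1=-
Op 4: best P0=NH0 P1=NH2
Op 5: best P0=NH0 P1=NH2
Op 6: best P0=NH0 P1=NH2
Op 7: best P0=NH0 P1=NH2
Op 8: best P0=NH0 P1=NH2
Op 9: best P0=NH0 P1=NH2
Op 10: best P0=NH1 P1=NH2
Op 11: best P0=NH1 P1=NH0

Answer: P0:NH1 P1:NH0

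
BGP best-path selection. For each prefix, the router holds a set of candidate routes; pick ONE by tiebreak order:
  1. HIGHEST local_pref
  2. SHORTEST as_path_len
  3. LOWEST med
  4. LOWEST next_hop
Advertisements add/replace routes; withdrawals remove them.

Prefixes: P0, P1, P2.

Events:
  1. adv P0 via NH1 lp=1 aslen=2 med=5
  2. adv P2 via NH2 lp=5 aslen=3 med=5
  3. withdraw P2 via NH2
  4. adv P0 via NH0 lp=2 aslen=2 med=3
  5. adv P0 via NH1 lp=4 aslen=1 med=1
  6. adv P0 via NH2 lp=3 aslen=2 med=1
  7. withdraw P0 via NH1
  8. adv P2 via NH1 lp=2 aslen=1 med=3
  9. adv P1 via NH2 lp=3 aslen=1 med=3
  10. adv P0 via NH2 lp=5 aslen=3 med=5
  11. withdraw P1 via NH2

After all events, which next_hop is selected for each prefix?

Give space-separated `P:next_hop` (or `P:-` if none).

Answer: P0:NH2 P1:- P2:NH1

Derivation:
Op 1: best P0=NH1 P1=- P2=-
Op 2: best P0=NH1 P1=- P2=NH2
Op 3: best P0=NH1 P1=- P2=-
Op 4: best P0=NH0 P1=- P2=-
Op 5: best P0=NH1 P1=- P2=-
Op 6: best P0=NH1 P1=- P2=-
Op 7: best P0=NH2 P1=- P2=-
Op 8: best P0=NH2 P1=- P2=NH1
Op 9: best P0=NH2 P1=NH2 P2=NH1
Op 10: best P0=NH2 P1=NH2 P2=NH1
Op 11: best P0=NH2 P1=- P2=NH1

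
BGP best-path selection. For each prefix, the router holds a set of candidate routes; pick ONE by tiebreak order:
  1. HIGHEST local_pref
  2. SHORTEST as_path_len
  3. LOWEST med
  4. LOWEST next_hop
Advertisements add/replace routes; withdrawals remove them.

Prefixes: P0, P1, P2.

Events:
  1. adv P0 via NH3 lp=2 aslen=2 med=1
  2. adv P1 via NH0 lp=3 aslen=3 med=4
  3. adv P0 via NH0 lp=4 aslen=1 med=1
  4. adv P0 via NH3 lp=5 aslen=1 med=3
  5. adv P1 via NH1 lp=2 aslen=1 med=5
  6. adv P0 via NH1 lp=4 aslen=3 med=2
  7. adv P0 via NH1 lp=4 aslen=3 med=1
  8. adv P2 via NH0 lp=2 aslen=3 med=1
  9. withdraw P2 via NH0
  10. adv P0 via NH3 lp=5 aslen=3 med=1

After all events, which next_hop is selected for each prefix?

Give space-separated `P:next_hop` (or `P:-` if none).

Answer: P0:NH3 P1:NH0 P2:-

Derivation:
Op 1: best P0=NH3 P1=- P2=-
Op 2: best P0=NH3 P1=NH0 P2=-
Op 3: best P0=NH0 P1=NH0 P2=-
Op 4: best P0=NH3 P1=NH0 P2=-
Op 5: best P0=NH3 P1=NH0 P2=-
Op 6: best P0=NH3 P1=NH0 P2=-
Op 7: best P0=NH3 P1=NH0 P2=-
Op 8: best P0=NH3 P1=NH0 P2=NH0
Op 9: best P0=NH3 P1=NH0 P2=-
Op 10: best P0=NH3 P1=NH0 P2=-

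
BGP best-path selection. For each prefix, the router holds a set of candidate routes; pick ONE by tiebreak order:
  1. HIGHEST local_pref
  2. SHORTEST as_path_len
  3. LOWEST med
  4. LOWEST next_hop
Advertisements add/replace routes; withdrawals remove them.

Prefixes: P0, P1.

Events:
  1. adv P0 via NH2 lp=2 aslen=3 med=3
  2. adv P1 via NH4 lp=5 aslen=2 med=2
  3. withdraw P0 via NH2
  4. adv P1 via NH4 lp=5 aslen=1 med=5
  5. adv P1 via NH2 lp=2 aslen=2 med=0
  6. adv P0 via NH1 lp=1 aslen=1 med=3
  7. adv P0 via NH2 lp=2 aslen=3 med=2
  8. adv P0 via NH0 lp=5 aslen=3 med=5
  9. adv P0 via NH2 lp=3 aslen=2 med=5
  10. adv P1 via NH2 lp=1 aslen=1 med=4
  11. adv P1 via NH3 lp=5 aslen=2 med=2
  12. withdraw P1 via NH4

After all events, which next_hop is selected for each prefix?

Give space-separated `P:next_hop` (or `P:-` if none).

Answer: P0:NH0 P1:NH3

Derivation:
Op 1: best P0=NH2 P1=-
Op 2: best P0=NH2 P1=NH4
Op 3: best P0=- P1=NH4
Op 4: best P0=- P1=NH4
Op 5: best P0=- P1=NH4
Op 6: best P0=NH1 P1=NH4
Op 7: best P0=NH2 P1=NH4
Op 8: best P0=NH0 P1=NH4
Op 9: best P0=NH0 P1=NH4
Op 10: best P0=NH0 P1=NH4
Op 11: best P0=NH0 P1=NH4
Op 12: best P0=NH0 P1=NH3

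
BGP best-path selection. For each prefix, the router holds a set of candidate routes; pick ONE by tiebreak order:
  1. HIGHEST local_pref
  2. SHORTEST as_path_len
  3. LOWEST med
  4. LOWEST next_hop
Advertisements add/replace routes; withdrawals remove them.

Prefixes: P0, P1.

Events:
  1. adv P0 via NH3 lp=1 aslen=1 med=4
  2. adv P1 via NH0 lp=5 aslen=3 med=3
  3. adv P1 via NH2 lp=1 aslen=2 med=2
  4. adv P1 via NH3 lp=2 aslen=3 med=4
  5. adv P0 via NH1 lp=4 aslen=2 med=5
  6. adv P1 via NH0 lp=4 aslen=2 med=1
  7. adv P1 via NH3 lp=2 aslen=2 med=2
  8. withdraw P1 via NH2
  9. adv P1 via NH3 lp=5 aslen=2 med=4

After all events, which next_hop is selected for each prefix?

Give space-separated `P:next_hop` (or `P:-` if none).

Op 1: best P0=NH3 P1=-
Op 2: best P0=NH3 P1=NH0
Op 3: best P0=NH3 P1=NH0
Op 4: best P0=NH3 P1=NH0
Op 5: best P0=NH1 P1=NH0
Op 6: best P0=NH1 P1=NH0
Op 7: best P0=NH1 P1=NH0
Op 8: best P0=NH1 P1=NH0
Op 9: best P0=NH1 P1=NH3

Answer: P0:NH1 P1:NH3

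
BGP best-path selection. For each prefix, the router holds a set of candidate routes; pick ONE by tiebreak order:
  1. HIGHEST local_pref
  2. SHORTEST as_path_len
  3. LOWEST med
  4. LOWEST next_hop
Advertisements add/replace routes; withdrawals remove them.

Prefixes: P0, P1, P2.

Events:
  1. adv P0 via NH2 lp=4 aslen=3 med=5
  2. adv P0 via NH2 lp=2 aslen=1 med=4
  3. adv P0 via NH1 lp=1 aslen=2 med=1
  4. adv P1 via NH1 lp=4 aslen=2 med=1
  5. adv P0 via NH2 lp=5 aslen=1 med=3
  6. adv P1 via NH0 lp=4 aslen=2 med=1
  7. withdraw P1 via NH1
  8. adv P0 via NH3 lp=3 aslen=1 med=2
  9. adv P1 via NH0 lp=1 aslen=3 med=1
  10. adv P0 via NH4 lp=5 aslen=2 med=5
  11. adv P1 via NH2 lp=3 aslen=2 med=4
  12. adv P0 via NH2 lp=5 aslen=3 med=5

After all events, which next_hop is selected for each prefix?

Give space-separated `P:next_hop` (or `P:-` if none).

Answer: P0:NH4 P1:NH2 P2:-

Derivation:
Op 1: best P0=NH2 P1=- P2=-
Op 2: best P0=NH2 P1=- P2=-
Op 3: best P0=NH2 P1=- P2=-
Op 4: best P0=NH2 P1=NH1 P2=-
Op 5: best P0=NH2 P1=NH1 P2=-
Op 6: best P0=NH2 P1=NH0 P2=-
Op 7: best P0=NH2 P1=NH0 P2=-
Op 8: best P0=NH2 P1=NH0 P2=-
Op 9: best P0=NH2 P1=NH0 P2=-
Op 10: best P0=NH2 P1=NH0 P2=-
Op 11: best P0=NH2 P1=NH2 P2=-
Op 12: best P0=NH4 P1=NH2 P2=-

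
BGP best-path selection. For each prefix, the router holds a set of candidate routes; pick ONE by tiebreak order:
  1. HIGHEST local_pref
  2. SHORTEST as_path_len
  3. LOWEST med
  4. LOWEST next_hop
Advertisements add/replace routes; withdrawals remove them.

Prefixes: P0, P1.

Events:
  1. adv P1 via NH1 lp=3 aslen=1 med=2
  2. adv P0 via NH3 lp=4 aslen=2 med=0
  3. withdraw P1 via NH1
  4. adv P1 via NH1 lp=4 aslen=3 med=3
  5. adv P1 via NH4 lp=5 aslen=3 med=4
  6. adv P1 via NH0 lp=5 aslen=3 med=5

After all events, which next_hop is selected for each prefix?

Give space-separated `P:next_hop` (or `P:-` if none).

Op 1: best P0=- P1=NH1
Op 2: best P0=NH3 P1=NH1
Op 3: best P0=NH3 P1=-
Op 4: best P0=NH3 P1=NH1
Op 5: best P0=NH3 P1=NH4
Op 6: best P0=NH3 P1=NH4

Answer: P0:NH3 P1:NH4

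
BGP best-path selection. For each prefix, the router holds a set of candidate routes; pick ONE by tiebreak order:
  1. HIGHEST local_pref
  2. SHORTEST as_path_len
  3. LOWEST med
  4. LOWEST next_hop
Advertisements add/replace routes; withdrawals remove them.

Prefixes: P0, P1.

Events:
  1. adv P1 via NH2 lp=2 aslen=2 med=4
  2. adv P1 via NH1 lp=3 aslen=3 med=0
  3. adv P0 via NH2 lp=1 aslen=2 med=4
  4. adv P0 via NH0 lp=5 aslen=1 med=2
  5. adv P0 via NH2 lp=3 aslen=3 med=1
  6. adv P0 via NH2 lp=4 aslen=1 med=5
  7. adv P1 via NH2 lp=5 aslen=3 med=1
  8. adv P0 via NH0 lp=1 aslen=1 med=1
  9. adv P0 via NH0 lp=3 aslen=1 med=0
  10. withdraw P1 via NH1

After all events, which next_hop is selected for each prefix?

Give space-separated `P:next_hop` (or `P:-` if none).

Answer: P0:NH2 P1:NH2

Derivation:
Op 1: best P0=- P1=NH2
Op 2: best P0=- P1=NH1
Op 3: best P0=NH2 P1=NH1
Op 4: best P0=NH0 P1=NH1
Op 5: best P0=NH0 P1=NH1
Op 6: best P0=NH0 P1=NH1
Op 7: best P0=NH0 P1=NH2
Op 8: best P0=NH2 P1=NH2
Op 9: best P0=NH2 P1=NH2
Op 10: best P0=NH2 P1=NH2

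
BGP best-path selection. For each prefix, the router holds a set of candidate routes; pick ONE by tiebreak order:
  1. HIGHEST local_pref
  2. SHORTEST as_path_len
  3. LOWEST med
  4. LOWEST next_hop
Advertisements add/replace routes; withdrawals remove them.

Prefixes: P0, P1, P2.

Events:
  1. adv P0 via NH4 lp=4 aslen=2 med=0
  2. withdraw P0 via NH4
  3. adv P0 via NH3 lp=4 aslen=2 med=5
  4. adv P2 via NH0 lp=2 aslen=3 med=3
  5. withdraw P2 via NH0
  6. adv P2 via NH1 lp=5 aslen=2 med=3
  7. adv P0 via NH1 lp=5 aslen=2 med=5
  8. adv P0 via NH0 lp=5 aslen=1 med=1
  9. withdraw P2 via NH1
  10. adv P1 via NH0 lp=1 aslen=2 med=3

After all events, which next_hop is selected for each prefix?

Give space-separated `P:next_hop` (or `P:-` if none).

Op 1: best P0=NH4 P1=- P2=-
Op 2: best P0=- P1=- P2=-
Op 3: best P0=NH3 P1=- P2=-
Op 4: best P0=NH3 P1=- P2=NH0
Op 5: best P0=NH3 P1=- P2=-
Op 6: best P0=NH3 P1=- P2=NH1
Op 7: best P0=NH1 P1=- P2=NH1
Op 8: best P0=NH0 P1=- P2=NH1
Op 9: best P0=NH0 P1=- P2=-
Op 10: best P0=NH0 P1=NH0 P2=-

Answer: P0:NH0 P1:NH0 P2:-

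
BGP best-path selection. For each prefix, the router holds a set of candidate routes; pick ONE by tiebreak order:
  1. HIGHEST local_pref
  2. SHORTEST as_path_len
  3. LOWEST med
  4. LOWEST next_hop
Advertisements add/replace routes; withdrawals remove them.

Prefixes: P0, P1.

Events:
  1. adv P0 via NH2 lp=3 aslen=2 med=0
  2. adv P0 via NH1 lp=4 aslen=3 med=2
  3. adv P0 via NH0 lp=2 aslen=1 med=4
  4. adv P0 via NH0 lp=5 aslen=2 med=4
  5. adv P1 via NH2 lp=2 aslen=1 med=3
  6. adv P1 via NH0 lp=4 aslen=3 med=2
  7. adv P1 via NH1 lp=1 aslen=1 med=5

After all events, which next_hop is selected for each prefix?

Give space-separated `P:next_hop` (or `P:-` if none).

Op 1: best P0=NH2 P1=-
Op 2: best P0=NH1 P1=-
Op 3: best P0=NH1 P1=-
Op 4: best P0=NH0 P1=-
Op 5: best P0=NH0 P1=NH2
Op 6: best P0=NH0 P1=NH0
Op 7: best P0=NH0 P1=NH0

Answer: P0:NH0 P1:NH0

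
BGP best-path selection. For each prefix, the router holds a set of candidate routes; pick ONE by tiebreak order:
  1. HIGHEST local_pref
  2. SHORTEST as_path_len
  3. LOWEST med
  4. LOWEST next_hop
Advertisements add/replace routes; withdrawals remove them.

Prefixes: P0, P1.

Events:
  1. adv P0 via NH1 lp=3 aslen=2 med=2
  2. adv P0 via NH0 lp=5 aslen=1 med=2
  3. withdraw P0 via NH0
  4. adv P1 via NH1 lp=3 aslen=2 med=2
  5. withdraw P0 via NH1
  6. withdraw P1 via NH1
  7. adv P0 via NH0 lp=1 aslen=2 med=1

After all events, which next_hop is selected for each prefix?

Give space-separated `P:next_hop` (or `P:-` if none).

Op 1: best P0=NH1 P1=-
Op 2: best P0=NH0 P1=-
Op 3: best P0=NH1 P1=-
Op 4: best P0=NH1 P1=NH1
Op 5: best P0=- P1=NH1
Op 6: best P0=- P1=-
Op 7: best P0=NH0 P1=-

Answer: P0:NH0 P1:-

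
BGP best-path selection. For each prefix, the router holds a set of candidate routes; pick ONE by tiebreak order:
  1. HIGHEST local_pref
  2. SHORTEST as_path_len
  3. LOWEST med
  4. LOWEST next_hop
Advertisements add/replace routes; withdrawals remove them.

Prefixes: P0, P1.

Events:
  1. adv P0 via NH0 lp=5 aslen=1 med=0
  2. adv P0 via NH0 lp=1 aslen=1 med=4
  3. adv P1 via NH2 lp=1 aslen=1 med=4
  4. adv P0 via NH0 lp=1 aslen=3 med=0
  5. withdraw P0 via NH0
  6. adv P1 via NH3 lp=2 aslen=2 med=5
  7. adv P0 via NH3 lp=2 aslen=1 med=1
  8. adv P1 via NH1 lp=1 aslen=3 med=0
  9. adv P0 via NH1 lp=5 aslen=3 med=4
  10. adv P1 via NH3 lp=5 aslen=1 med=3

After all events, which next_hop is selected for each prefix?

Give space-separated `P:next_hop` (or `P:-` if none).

Op 1: best P0=NH0 P1=-
Op 2: best P0=NH0 P1=-
Op 3: best P0=NH0 P1=NH2
Op 4: best P0=NH0 P1=NH2
Op 5: best P0=- P1=NH2
Op 6: best P0=- P1=NH3
Op 7: best P0=NH3 P1=NH3
Op 8: best P0=NH3 P1=NH3
Op 9: best P0=NH1 P1=NH3
Op 10: best P0=NH1 P1=NH3

Answer: P0:NH1 P1:NH3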